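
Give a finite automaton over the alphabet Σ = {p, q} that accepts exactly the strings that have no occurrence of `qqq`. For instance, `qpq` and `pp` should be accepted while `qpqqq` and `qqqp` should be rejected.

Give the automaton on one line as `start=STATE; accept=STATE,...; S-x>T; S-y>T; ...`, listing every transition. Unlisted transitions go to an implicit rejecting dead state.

start=A; accept=A,B,C; A-p>A; A-q>B; B-p>A; B-q>C; C-p>A; C-q>D; D-p>D; D-q>D

Track partial matches of the forbidden pattern `qqq`. State D is a dead state reached once `qqq` has occurred; every other state accepts. A means no part of `qqq` is currently matched.
       p  q 
>* A   A  B 
 * B   A  C 
 * C   A  D 
   D   D  D 
(> = start, * = accepting)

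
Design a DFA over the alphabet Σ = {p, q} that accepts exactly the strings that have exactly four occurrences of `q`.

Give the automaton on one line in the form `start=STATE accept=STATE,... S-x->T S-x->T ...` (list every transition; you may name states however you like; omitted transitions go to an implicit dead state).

Count `q`s, saturating at 5: states s0 through s4 mean 0 through 4 `q`s seen; s5 means more than 4. Each `q` increments (capped at s5); other symbols loop. Accept from {s4}.
6 states suffice.
        p   q  
>  s0   s0  s1 
   s1   s1  s2 
   s2   s2  s3 
   s3   s3  s4 
 * s4   s4  s5 
   s5   s5  s5 
(> = start, * = accepting)

start=s0 accept=s4 s0-p->s0 s0-q->s1 s1-p->s1 s1-q->s2 s2-p->s2 s2-q->s3 s3-p->s3 s3-q->s4 s4-p->s4 s4-q->s5 s5-p->s5 s5-q->s5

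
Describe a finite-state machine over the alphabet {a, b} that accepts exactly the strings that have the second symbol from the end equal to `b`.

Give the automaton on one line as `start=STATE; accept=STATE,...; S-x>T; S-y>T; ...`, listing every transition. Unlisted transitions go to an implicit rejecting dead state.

start=q0; accept=q5,q6; q0-a>q1; q0-b>q2; q1-a>q3; q1-b>q4; q2-a>q5; q2-b>q6; q3-a>q3; q3-b>q4; q4-a>q5; q4-b>q6; q5-a>q3; q5-b>q4; q6-a>q5; q6-b>q6

Because acceptance depends on a position counted from the end, the machine has to buffer the most recent 2 symbols. Make each state the string of the last up-to-2 symbols read; on input `x` shift the window left and append `x`. Accept when the buffered window has length 2 and begins with `b`.
With 7 states:
        a   b  
>  q0   q1  q2 
   q1   q3  q4 
   q2   q5  q6 
   q3   q3  q4 
   q4   q5  q6 
 * q5   q3  q4 
 * q6   q5  q6 
(> = start, * = accepting)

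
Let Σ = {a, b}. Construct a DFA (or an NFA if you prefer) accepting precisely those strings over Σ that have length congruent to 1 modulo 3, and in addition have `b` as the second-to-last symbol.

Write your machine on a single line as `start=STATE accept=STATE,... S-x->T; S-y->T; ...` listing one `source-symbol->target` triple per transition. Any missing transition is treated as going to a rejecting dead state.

start=q0; accept=q4; q0-a->q1; q0-b->q1; q1-a->q2; q1-b->q2; q2-a->q0; q2-b->q3; q3-a->q4; q3-b->q4; q4-a->q2; q4-b->q2

Build one automaton per condition and run them in lockstep. The first has 3 states tracking the input length modulo 3; the second has 7 states tracking the last 2 symbols read. A product state is a pair (one from each), accepting exactly when both do. After merging equivalent states the machine shrinks.
        a   b  
>  q0   q1  q1 
   q1   q2  q2 
   q2   q0  q3 
   q3   q4  q4 
 * q4   q2  q2 
(> = start, * = accepting)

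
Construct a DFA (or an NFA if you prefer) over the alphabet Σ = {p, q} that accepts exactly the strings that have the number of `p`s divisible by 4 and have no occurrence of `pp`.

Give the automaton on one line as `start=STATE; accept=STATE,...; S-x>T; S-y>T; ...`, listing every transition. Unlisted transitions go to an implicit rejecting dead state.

Handle the two conditions separately and then intersect. One (4 states) tracks the count of `p`s modulo 4; the other (3 states) tracks partial matches of the forbidden pattern `pp`. Each combined state is a pair, one component from each; accept when both components accept. After merging equivalent states the machine shrinks.
9 states suffice.
        p   q  
>* S0   S1  S0 
   S1   S2  S3 
   S2   S2  S2 
   S3   S4  S3 
   S4   S2  S5 
   S5   S6  S5 
   S6   S2  S7 
   S7   S8  S7 
 * S8   S2  S0 
(> = start, * = accepting)

start=S0; accept=S0,S8; S0-p>S1; S0-q>S0; S1-p>S2; S1-q>S3; S2-p>S2; S2-q>S2; S3-p>S4; S3-q>S3; S4-p>S2; S4-q>S5; S5-p>S6; S5-q>S5; S6-p>S2; S6-q>S7; S7-p>S8; S7-q>S7; S8-p>S2; S8-q>S0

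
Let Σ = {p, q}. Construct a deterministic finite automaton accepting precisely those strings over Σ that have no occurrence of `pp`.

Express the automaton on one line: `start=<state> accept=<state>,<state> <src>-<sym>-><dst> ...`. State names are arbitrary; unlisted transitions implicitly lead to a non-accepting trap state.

start=S0 accept=S0,S1 S0-p->S1 S0-q->S0 S1-p->S2 S1-q->S0 S2-p->S2 S2-q->S2

Track partial matches of the forbidden pattern `pp`. State S2 is a dead state reached once `pp` has occurred; every other state accepts. S0 means no part of `pp` is currently matched.
With 3 states:
        p   q  
>* S0   S1  S0 
 * S1   S2  S0 
   S2   S2  S2 
(> = start, * = accepting)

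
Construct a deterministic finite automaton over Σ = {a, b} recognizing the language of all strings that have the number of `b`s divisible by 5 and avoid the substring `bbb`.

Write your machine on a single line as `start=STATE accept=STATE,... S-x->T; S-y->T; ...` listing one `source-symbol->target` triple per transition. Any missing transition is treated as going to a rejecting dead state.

start=s0; accept=s0,s16,s17; s0-a->s0; s0-b->s1; s1-a->s2; s1-b->s3; s2-a->s2; s2-b->s4; s3-a->s5; s3-b->s6; s4-a->s5; s4-b->s7; s5-a->s5; s5-b->s8; s6-a->s6; s6-b->s9; s7-a->s10; s7-b->s9; s8-a->s10; s8-b->s11; s9-a->s9; s9-b->s12; s10-a->s10; s10-b->s13; s11-a->s14; s11-b->s12; s12-a->s12; s12-b->s15; s13-a->s14; s13-b->s16; s14-a->s14; s14-b->s17; s15-a->s15; s15-b->s18; s16-a->s0; s16-b->s15; s17-a->s0; s17-b->s19; s18-a->s18; s18-b->s6; s19-a->s2; s19-b->s18

Run two small machines in parallel and take their product. The first has 5 states tracking the count of `b`s modulo 5; the second has 4 states tracking partial matches of the forbidden pattern `bbb`. A product state is a pair (one from each), accepting exactly when both do.
A 20-state machine:
          a    b  
>* s0     s0   s1 
   s1     s2   s3 
   s2     s2   s4 
   s3     s5   s6 
   s4     s5   s7 
   s5     s5   s8 
   s6     s6   s9 
   s7    s10   s9 
   s8    s10  s11 
   s9     s9  s12 
   s10   s10  s13 
   s11   s14  s12 
   s12   s12  s15 
   s13   s14  s16 
   s14   s14  s17 
   s15   s15  s18 
 * s16    s0  s15 
 * s17    s0  s19 
   s18   s18   s6 
   s19    s2  s18 
(> = start, * = accepting)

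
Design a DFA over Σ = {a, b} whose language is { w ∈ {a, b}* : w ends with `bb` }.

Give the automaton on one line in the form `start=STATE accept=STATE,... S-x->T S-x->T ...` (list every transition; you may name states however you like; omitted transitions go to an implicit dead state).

start=s0 accept=s2 s0-a->s0 s0-b->s1 s1-a->s0 s1-b->s2 s2-a->s0 s2-b->s2

Remember how much of `bb` the current input suffix matches. State s0 means no match yet; s1 means the last symbol is `b`; s2 means the last 2 symbols are `bb`. Only s2 accepts. On a mismatch, fall back to the longest proper suffix that is still a prefix of `bb`.
With 3 states:
        a   b  
>  s0   s0  s1 
   s1   s0  s2 
 * s2   s0  s2 
(> = start, * = accepting)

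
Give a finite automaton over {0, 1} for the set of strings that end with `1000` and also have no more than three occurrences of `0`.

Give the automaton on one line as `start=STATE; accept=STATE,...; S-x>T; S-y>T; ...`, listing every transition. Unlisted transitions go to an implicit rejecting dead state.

Build one automaton per condition and run them in lockstep. One (5 states) tracks how much of the suffix `1000` has currently been matched; the other (5 states) tracks the count of `0`s, saturating at 4. Each combined state is a pair, one component from each; accept when both components accept. Minimizing collapses redundant product states.
        0   1  
>  q0   q1  q2 
   q1   q1  q1 
   q2   q3  q2 
   q3   q4  q1 
   q4   q5  q1 
 * q5   q1  q1 
(> = start, * = accepting)

start=q0; accept=q5; q0-0>q1; q0-1>q2; q1-0>q1; q1-1>q1; q2-0>q3; q2-1>q2; q3-0>q4; q3-1>q1; q4-0>q5; q4-1>q1; q5-0>q1; q5-1>q1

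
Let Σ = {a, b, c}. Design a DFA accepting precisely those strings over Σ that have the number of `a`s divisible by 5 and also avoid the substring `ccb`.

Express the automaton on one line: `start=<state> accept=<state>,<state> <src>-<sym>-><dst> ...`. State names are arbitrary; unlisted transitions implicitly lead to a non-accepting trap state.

start=q0 accept=q0,q2,q5 q0-a->q1 q0-b->q0 q0-c->q2 q1-a->q3 q1-b->q1 q1-c->q4 q2-a->q1 q2-b->q0 q2-c->q5 q3-a->q6 q3-b->q3 q3-c->q7 q4-a->q3 q4-b->q1 q4-c->q8 q5-a->q1 q5-b->q9 q5-c->q5 q6-a->q10 q6-b->q6 q6-c->q11 q7-a->q6 q7-b->q3 q7-c->q12 q8-a->q3 q8-b->q9 q8-c->q8 q9-a->q9 q9-b->q9 q9-c->q9 q10-a->q0 q10-b->q10 q10-c->q13 q11-a->q10 q11-b->q6 q11-c->q14 q12-a->q6 q12-b->q9 q12-c->q12 q13-a->q0 q13-b->q10 q13-c->q15 q14-a->q10 q14-b->q9 q14-c->q14 q15-a->q0 q15-b->q9 q15-c->q15

Handle the two conditions separately and then intersect. One (5 states) tracks the count of `a`s modulo 5; the other (4 states) tracks partial matches of the forbidden pattern `ccb`. Each combined state is a pair, one component from each; accept when both components accept. Minimizing collapses redundant product states.
With 16 states:
          a    b    c  
>* q0     q1   q0   q2 
   q1     q3   q1   q4 
 * q2     q1   q0   q5 
   q3     q6   q3   q7 
   q4     q3   q1   q8 
 * q5     q1   q9   q5 
   q6    q10   q6  q11 
   q7     q6   q3  q12 
   q8     q3   q9   q8 
   q9     q9   q9   q9 
   q10    q0  q10  q13 
   q11   q10   q6  q14 
   q12    q6   q9  q12 
   q13    q0  q10  q15 
   q14   q10   q9  q14 
   q15    q0   q9  q15 
(> = start, * = accepting)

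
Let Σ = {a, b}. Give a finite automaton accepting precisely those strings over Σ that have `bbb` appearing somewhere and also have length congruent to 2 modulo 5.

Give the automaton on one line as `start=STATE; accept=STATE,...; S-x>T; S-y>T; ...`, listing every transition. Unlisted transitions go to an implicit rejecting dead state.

Handle the two conditions separately and then intersect. One (4 states) tracks whether and how much of `bbb` has been seen; the other (5 states) tracks the input length modulo 5. Each combined state is a pair, one component from each; accept when both components accept.
A 20-state machine:
          a    b  
>  q0     q1   q2 
   q1     q3   q4 
   q2     q3   q5 
   q3     q6   q7 
   q4     q6   q8 
   q5     q6   q9 
   q6    q10  q11 
   q7    q10  q12 
   q8    q10  q13 
   q9    q13  q13 
   q10    q0  q14 
   q11    q0  q15 
   q12    q0  q16 
   q13   q16  q16 
   q14    q1  q17 
   q15    q1  q18 
   q16   q18  q18 
   q17    q3  q19 
   q18   q19  q19 
 * q19    q9   q9 
(> = start, * = accepting)

start=q0; accept=q19; q0-a>q1; q0-b>q2; q1-a>q3; q1-b>q4; q2-a>q3; q2-b>q5; q3-a>q6; q3-b>q7; q4-a>q6; q4-b>q8; q5-a>q6; q5-b>q9; q6-a>q10; q6-b>q11; q7-a>q10; q7-b>q12; q8-a>q10; q8-b>q13; q9-a>q13; q9-b>q13; q10-a>q0; q10-b>q14; q11-a>q0; q11-b>q15; q12-a>q0; q12-b>q16; q13-a>q16; q13-b>q16; q14-a>q1; q14-b>q17; q15-a>q1; q15-b>q18; q16-a>q18; q16-b>q18; q17-a>q3; q17-b>q19; q18-a>q19; q18-b>q19; q19-a>q9; q19-b>q9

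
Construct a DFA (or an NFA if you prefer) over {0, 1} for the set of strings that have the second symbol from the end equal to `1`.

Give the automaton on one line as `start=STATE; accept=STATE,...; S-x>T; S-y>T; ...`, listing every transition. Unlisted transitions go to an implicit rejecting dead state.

A DFA must remember the last 2 symbols (since which symbol is second-to-last isn't known until the input ends). Use one state per possible window of the last ≤2 symbols; accept from those whose window starts with `1`.
A 7-state machine:
        0   1  
>  q0   q1  q2 
   q1   q3  q4 
   q2   q5  q6 
   q3   q3  q4 
   q4   q5  q6 
 * q5   q3  q4 
 * q6   q5  q6 
(> = start, * = accepting)

start=q0; accept=q5,q6; q0-0>q1; q0-1>q2; q1-0>q3; q1-1>q4; q2-0>q5; q2-1>q6; q3-0>q3; q3-1>q4; q4-0>q5; q4-1>q6; q5-0>q3; q5-1>q4; q6-0>q5; q6-1>q6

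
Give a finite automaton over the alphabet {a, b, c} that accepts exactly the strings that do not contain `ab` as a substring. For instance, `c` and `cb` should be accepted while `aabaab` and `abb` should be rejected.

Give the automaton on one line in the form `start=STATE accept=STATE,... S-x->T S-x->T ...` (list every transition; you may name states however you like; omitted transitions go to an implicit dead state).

Track partial matches of the forbidden pattern `ab`. State s2 is a dead state reached once `ab` has occurred; every other state accepts. s0 means no part of `ab` is currently matched.
A 3-state machine:
        a   b   c  
>* s0   s1  s0  s0 
 * s1   s1  s2  s0 
   s2   s2  s2  s2 
(> = start, * = accepting)

start=s0 accept=s0,s1 s0-a->s1 s0-b->s0 s0-c->s0 s1-a->s1 s1-b->s2 s1-c->s0 s2-a->s2 s2-b->s2 s2-c->s2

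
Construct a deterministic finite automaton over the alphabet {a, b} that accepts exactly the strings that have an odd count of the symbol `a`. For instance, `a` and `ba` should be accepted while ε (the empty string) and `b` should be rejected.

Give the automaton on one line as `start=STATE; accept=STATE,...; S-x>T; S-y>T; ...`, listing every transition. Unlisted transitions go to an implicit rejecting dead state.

The only thing that matters is how many `a`s have appeared, reduced mod 2. Use one state per residue: q0 for 0, …, q1 for 1. Reading `a` moves to the next residue; anything else stays put. q1 is accepting.
A 2-state machine:
        a   b  
>  q0   q1  q0 
 * q1   q0  q1 
(> = start, * = accepting)

start=q0; accept=q1; q0-a>q1; q0-b>q0; q1-a>q0; q1-b>q1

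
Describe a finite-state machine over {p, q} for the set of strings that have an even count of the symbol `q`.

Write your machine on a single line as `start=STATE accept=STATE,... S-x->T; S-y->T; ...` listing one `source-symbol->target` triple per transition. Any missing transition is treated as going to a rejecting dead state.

The only thing that matters is how many `q`s have appeared, reduced mod 2. Use one state per residue: A for 0, …, B for 1. Reading `q` moves to the next residue; anything else stays put. A is accepting.
A 2-state machine:
       p  q 
>* A   A  B 
   B   B  A 
(> = start, * = accepting)

start=A; accept=A; A-p->A; A-q->B; B-p->B; B-q->A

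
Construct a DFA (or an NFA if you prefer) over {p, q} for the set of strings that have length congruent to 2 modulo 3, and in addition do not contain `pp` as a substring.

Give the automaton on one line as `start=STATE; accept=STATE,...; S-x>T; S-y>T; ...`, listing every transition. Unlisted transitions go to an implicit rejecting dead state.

Run two small machines in parallel and take their product. One (3 states) tracks the input length modulo 3; the other (3 states) tracks partial matches of the forbidden pattern `pp`. Each combined state is a pair, one component from each; accept when both components accept. Minimizing collapses redundant product states.
With 7 states:
        p   q  
>  S0   S1  S2 
   S1   S3  S4 
   S2   S5  S4 
   S3   S3  S3 
 * S4   S6  S0 
 * S5   S3  S0 
   S6   S3  S2 
(> = start, * = accepting)

start=S0; accept=S4,S5; S0-p>S1; S0-q>S2; S1-p>S3; S1-q>S4; S2-p>S5; S2-q>S4; S3-p>S3; S3-q>S3; S4-p>S6; S4-q>S0; S5-p>S3; S5-q>S0; S6-p>S3; S6-q>S2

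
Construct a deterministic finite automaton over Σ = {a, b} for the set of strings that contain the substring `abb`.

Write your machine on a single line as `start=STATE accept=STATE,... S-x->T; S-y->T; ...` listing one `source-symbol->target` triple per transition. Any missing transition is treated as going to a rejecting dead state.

start=q0; accept=q3; q0-a->q1; q0-b->q0; q1-a->q1; q1-b->q2; q2-a->q1; q2-b->q3; q3-a->q3; q3-b->q3

Track how much of `abb` has been matched so far: state q0 is no progress, q3 is the absorbing accept state reached once `abb` has occurred. Intermediate states record partial matches; on a mismatch, fall back to the longest reusable overlap.
        a   b  
>  q0   q1  q0 
   q1   q1  q2 
   q2   q1  q3 
 * q3   q3  q3 
(> = start, * = accepting)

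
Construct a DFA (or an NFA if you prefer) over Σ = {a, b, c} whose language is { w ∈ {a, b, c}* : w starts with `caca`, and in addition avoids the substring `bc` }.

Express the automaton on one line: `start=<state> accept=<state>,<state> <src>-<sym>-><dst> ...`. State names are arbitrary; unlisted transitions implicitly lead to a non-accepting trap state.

start=q0 accept=q7,q8 q0-a->q1 q0-b->q2 q0-c->q3 q1-a->q1 q1-b->q2 q1-c->q1 q2-a->q1 q2-b->q2 q2-c->q4 q3-a->q5 q3-b->q2 q3-c->q1 q4-a->q4 q4-b->q4 q4-c->q4 q5-a->q1 q5-b->q2 q5-c->q6 q6-a->q7 q6-b->q2 q6-c->q1 q7-a->q7 q7-b->q8 q7-c->q7 q8-a->q7 q8-b->q8 q8-c->q9 q9-a->q9 q9-b->q9 q9-c->q9

Build one automaton per condition and run them in lockstep. The first has 6 states tracking whether the input so far still matches the prefix `caca`; the second has 3 states tracking partial matches of the forbidden pattern `bc`. A product state is a pair (one from each), accepting exactly when both do.
10 states suffice.
        a   b   c  
>  q0   q1  q2  q3 
   q1   q1  q2  q1 
   q2   q1  q2  q4 
   q3   q5  q2  q1 
   q4   q4  q4  q4 
   q5   q1  q2  q6 
   q6   q7  q2  q1 
 * q7   q7  q8  q7 
 * q8   q7  q8  q9 
   q9   q9  q9  q9 
(> = start, * = accepting)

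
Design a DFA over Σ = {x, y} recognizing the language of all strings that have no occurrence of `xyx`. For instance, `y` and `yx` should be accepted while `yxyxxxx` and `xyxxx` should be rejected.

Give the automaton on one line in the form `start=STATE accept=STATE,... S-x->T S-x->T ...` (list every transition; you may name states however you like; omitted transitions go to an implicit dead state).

Track partial matches of the forbidden pattern `xyx`. State D is a dead state reached once `xyx` has occurred; every other state accepts. A means no part of `xyx` is currently matched.
With 4 states:
       x  y 
>* A   B  A 
 * B   B  C 
 * C   D  A 
   D   D  D 
(> = start, * = accepting)

start=A accept=A,B,C A-x->B A-y->A B-x->B B-y->C C-x->D C-y->A D-x->D D-y->D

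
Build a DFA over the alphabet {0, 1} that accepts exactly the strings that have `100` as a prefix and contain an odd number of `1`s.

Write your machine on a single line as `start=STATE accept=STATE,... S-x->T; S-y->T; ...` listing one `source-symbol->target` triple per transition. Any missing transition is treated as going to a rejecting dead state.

start=q0; accept=q4; q0-0->q1; q0-1->q2; q1-0->q1; q1-1->q1; q2-0->q3; q2-1->q1; q3-0->q4; q3-1->q1; q4-0->q4; q4-1->q5; q5-0->q5; q5-1->q4

Run two small machines in parallel and take their product. One (5 states) tracks whether the input so far still matches the prefix `100`; the other (2 states) tracks the count of `1`s modulo 2. Each combined state is a pair, one component from each; accept when both components accept. After merging equivalent states the machine shrinks.
A 6-state machine:
        0   1  
>  q0   q1  q2 
   q1   q1  q1 
   q2   q3  q1 
   q3   q4  q1 
 * q4   q4  q5 
   q5   q5  q4 
(> = start, * = accepting)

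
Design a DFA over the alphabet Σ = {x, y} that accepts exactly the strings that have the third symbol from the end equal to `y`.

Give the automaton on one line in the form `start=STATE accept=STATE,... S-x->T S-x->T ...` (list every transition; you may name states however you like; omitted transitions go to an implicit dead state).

start=q0 accept=q11,q12,q13,q14 q0-x->q1 q0-y->q2 q1-x->q3 q1-y->q4 q2-x->q5 q2-y->q6 q3-x->q7 q3-y->q8 q4-x->q9 q4-y->q10 q5-x->q11 q5-y->q12 q6-x->q13 q6-y->q14 q7-x->q7 q7-y->q8 q8-x->q9 q8-y->q10 q9-x->q11 q9-y->q12 q10-x->q13 q10-y->q14 q11-x->q7 q11-y->q8 q12-x->q9 q12-y->q10 q13-x->q11 q13-y->q12 q14-x->q13 q14-y->q14

A DFA must remember the last 3 symbols (since which symbol is third-to-last isn't known until the input ends). Use one state per possible window of the last ≤3 symbols; accept from those whose window starts with `y`.
With 15 states:
          x    y  
>  q0     q1   q2 
   q1     q3   q4 
   q2     q5   q6 
   q3     q7   q8 
   q4     q9  q10 
   q5    q11  q12 
   q6    q13  q14 
   q7     q7   q8 
   q8     q9  q10 
   q9    q11  q12 
   q10   q13  q14 
 * q11    q7   q8 
 * q12    q9  q10 
 * q13   q11  q12 
 * q14   q13  q14 
(> = start, * = accepting)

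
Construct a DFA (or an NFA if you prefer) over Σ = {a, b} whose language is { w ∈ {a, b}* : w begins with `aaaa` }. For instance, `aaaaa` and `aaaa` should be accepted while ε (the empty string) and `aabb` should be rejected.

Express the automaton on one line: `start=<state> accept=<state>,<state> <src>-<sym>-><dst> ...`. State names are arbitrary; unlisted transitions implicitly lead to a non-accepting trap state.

start=s0 accept=s4 s0-a->s1 s0-b->s5 s1-a->s2 s1-b->s5 s2-a->s3 s2-b->s5 s3-a->s4 s3-b->s5 s4-a->s4 s4-b->s4 s5-a->s5 s5-b->s5

Check the first 4 symbols one by one: s0 through s3 record how many have matched `aaaa` so far; any wrong symbol goes to the dead state s5. After all 4 match we enter the accepting sink s4.
6 states suffice.
        a   b  
>  s0   s1  s5 
   s1   s2  s5 
   s2   s3  s5 
   s3   s4  s5 
 * s4   s4  s4 
   s5   s5  s5 
(> = start, * = accepting)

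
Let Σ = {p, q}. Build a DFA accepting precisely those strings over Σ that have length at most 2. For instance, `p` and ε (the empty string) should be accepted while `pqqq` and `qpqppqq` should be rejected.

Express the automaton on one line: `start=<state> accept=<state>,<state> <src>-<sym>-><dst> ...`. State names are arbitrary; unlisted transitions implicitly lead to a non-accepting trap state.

We only need to distinguish lengths 0, 1, …, 2, and '>2'. Chain A → B → C → D on every symbol, with D looping. Accepting states: {A, B, C}.
       p  q 
>* A   B  B 
 * B   C  C 
 * C   D  D 
   D   D  D 
(> = start, * = accepting)

start=A accept=A,B,C A-p->B A-q->B B-p->C B-q->C C-p->D C-q->D D-p->D D-q->D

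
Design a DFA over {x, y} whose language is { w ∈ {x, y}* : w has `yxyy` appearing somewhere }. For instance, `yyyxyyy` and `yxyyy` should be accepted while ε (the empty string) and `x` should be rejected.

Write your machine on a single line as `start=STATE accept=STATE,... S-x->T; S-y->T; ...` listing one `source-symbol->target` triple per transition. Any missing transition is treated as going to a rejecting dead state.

Track how much of `yxyy` has been matched so far: state A is no progress, E is the absorbing accept state reached once `yxyy` has occurred. Intermediate states record partial matches; on a mismatch, fall back to the longest reusable overlap.
A 5-state machine:
       x  y 
>  A   A  B 
   B   C  B 
   C   A  D 
   D   C  E 
 * E   E  E 
(> = start, * = accepting)

start=A; accept=E; A-x->A; A-y->B; B-x->C; B-y->B; C-x->A; C-y->D; D-x->C; D-y->E; E-x->E; E-y->E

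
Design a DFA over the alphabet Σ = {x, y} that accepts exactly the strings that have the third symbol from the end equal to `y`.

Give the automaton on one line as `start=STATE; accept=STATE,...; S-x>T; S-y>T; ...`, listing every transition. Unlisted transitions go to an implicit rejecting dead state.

start=s0; accept=s11,s12,s13,s14; s0-x>s1; s0-y>s2; s1-x>s3; s1-y>s4; s2-x>s5; s2-y>s6; s3-x>s7; s3-y>s8; s4-x>s9; s4-y>s10; s5-x>s11; s5-y>s12; s6-x>s13; s6-y>s14; s7-x>s7; s7-y>s8; s8-x>s9; s8-y>s10; s9-x>s11; s9-y>s12; s10-x>s13; s10-y>s14; s11-x>s7; s11-y>s8; s12-x>s9; s12-y>s10; s13-x>s11; s13-y>s12; s14-x>s13; s14-y>s14

Because acceptance depends on a position counted from the end, the machine has to buffer the most recent 3 symbols. Make each state the string of the last up-to-3 symbols read; on input `x` shift the window left and append `x`. Accept when the buffered window has length 3 and begins with `y`.
With 15 states:
          x    y  
>  s0     s1   s2 
   s1     s3   s4 
   s2     s5   s6 
   s3     s7   s8 
   s4     s9  s10 
   s5    s11  s12 
   s6    s13  s14 
   s7     s7   s8 
   s8     s9  s10 
   s9    s11  s12 
   s10   s13  s14 
 * s11    s7   s8 
 * s12    s9  s10 
 * s13   s11  s12 
 * s14   s13  s14 
(> = start, * = accepting)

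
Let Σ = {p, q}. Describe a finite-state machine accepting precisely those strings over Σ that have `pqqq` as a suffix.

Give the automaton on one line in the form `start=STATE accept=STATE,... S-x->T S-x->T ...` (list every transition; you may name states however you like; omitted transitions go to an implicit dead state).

Let each state record the length of the longest suffix of the input read so far that is also a prefix of `pqqq`. S1 means the last symbol is `p`; S2 means the last 2 symbols are `pq`; S3 means the last 3 symbols are `pqq`; S4 means the last 4 symbols are `pqqq`. Accept only at S4, where the string currently ends in `pqqq`.
        p   q  
>  S0   S1  S0 
   S1   S1  S2 
   S2   S1  S3 
   S3   S1  S4 
 * S4   S1  S0 
(> = start, * = accepting)

start=S0 accept=S4 S0-p->S1 S0-q->S0 S1-p->S1 S1-q->S2 S2-p->S1 S2-q->S3 S3-p->S1 S3-q->S4 S4-p->S1 S4-q->S0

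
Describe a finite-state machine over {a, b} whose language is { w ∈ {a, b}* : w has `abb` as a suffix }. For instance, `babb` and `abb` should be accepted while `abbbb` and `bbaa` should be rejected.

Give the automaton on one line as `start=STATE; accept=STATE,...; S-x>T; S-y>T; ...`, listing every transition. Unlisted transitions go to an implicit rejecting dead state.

start=S0; accept=S3; S0-a>S1; S0-b>S0; S1-a>S1; S1-b>S2; S2-a>S1; S2-b>S3; S3-a>S1; S3-b>S0

Remember how much of `abb` the current input suffix matches. State S0 means no match yet; S1 means the last symbol is `a`; S2 means the last 2 symbols are `ab`; S3 means the last 3 symbols are `abb`. Only S3 accepts. On a mismatch, fall back to the longest proper suffix that is still a prefix of `abb`.
4 states suffice.
        a   b  
>  S0   S1  S0 
   S1   S1  S2 
   S2   S1  S3 
 * S3   S1  S0 
(> = start, * = accepting)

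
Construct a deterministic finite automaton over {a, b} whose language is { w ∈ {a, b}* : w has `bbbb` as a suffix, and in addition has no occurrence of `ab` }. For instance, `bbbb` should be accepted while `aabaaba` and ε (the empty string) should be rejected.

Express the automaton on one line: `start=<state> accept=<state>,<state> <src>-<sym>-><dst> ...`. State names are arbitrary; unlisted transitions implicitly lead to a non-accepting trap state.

start=q0 accept=q9 q0-a->q1 q0-b->q2 q1-a->q1 q1-b->q3 q2-a->q1 q2-b->q4 q3-a->q5 q3-b->q6 q4-a->q1 q4-b->q7 q5-a->q5 q5-b->q3 q6-a->q5 q6-b->q8 q7-a->q1 q7-b->q9 q8-a->q5 q8-b->q10 q9-a->q1 q9-b->q9 q10-a->q5 q10-b->q10

Run two small machines in parallel and take their product. One (5 states) tracks how much of the suffix `bbbb` has currently been matched; the other (3 states) tracks partial matches of the forbidden pattern `ab`. Each combined state is a pair, one component from each; accept when both components accept.
          a    b  
>  q0     q1   q2 
   q1     q1   q3 
   q2     q1   q4 
   q3     q5   q6 
   q4     q1   q7 
   q5     q5   q3 
   q6     q5   q8 
   q7     q1   q9 
   q8     q5  q10 
 * q9     q1   q9 
   q10    q5  q10 
(> = start, * = accepting)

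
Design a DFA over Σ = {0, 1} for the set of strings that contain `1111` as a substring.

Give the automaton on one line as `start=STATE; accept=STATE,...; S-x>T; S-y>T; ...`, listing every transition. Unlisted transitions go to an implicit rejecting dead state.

start=A; accept=E; A-0>A; A-1>B; B-0>A; B-1>C; C-0>A; C-1>D; D-0>A; D-1>E; E-0>E; E-1>E

States A..D record the length of the longest prefix of `1111` that matches the current input suffix. Reaching E means `1111` has been seen, and we stay there forever. Accept from E.
5 states suffice.
       0  1 
>  A   A  B 
   B   A  C 
   C   A  D 
   D   A  E 
 * E   E  E 
(> = start, * = accepting)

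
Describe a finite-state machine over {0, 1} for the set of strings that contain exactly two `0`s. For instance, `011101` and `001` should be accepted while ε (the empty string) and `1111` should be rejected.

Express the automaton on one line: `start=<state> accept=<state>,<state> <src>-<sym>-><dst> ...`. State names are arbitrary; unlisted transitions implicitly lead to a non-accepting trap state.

start=s0 accept=s2 s0-0->s1 s0-1->s0 s1-0->s2 s1-1->s1 s2-0->s3 s2-1->s2 s3-0->s3 s3-1->s3

Count `0`s, saturating at 3: states s0 through s2 mean 0 through 2 `0`s seen; s3 means more than 2. Each `0` increments (capped at s3); other symbols loop. Accept from {s2}.
4 states suffice.
        0   1  
>  s0   s1  s0 
   s1   s2  s1 
 * s2   s3  s2 
   s3   s3  s3 
(> = start, * = accepting)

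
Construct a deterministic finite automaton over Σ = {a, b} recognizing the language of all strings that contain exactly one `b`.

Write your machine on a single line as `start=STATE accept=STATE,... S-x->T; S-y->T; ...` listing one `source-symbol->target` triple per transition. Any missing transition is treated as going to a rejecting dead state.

Only the number of `b`s matters, and only up to 2. Make a chain q0 → q1 → q2 advanced by each `b` (with q2 absorbing); every other symbol self-loops. The accepting set is {q1}.
        a   b  
>  q0   q0  q1 
 * q1   q1  q2 
   q2   q2  q2 
(> = start, * = accepting)

start=q0; accept=q1; q0-a->q0; q0-b->q1; q1-a->q1; q1-b->q2; q2-a->q2; q2-b->q2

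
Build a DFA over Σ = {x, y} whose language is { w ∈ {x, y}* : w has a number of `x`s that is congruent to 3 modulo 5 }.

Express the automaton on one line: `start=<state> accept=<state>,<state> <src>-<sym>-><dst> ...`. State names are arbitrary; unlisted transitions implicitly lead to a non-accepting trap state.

start=q0 accept=q3 q0-x->q1 q0-y->q0 q1-x->q2 q1-y->q1 q2-x->q3 q2-y->q2 q3-x->q4 q3-y->q3 q4-x->q0 q4-y->q4

The only thing that matters is how many `x`s have appeared, reduced mod 5. Use one state per residue: q0 for 0, …, q4 for 4. Reading `x` moves to the next residue; anything else stays put. q3 is accepting.
5 states suffice.
        x   y  
>  q0   q1  q0 
   q1   q2  q1 
   q2   q3  q2 
 * q3   q4  q3 
   q4   q0  q4 
(> = start, * = accepting)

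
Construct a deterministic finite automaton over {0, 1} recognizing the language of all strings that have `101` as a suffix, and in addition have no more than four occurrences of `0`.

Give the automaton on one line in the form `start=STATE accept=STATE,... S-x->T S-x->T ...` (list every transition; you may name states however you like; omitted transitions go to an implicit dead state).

start=A accept=J,N,R,U A-0->B A-1->C B-0->D B-1->E C-0->F C-1->C D-0->G D-1->H E-0->I E-1->E F-0->D F-1->J G-0->K G-1->L H-0->M H-1->H I-0->G I-1->N J-0->I J-1->E K-0->O K-1->P L-0->Q L-1->L M-0->K M-1->R N-0->M N-1->H O-0->O O-1->S P-0->T P-1->P Q-0->O Q-1->U R-0->Q R-1->L S-0->T S-1->S T-0->O T-1->V U-0->T U-1->P V-0->T V-1->S

Build one automaton per condition and run them in lockstep. The first has 4 states tracking how much of the suffix `101` has currently been matched; the second has 6 states tracking the count of `0`s, saturating at 5. A product state is a pair (one from each), accepting exactly when both do.
With 22 states:
       0  1 
>  A   B  C 
   B   D  E 
   C   F  C 
   D   G  H 
   E   I  E 
   F   D  J 
   G   K  L 
   H   M  H 
   I   G  N 
 * J   I  E 
   K   O  P 
   L   Q  L 
   M   K  R 
 * N   M  H 
   O   O  S 
   P   T  P 
   Q   O  U 
 * R   Q  L 
   S   T  S 
   T   O  V 
 * U   T  P 
   V   T  S 
(> = start, * = accepting)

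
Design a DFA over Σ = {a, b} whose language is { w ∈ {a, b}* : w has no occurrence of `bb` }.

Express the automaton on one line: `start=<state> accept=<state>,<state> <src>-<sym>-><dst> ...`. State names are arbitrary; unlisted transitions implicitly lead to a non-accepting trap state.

Track partial matches of the forbidden pattern `bb`. State s2 is a dead state reached once `bb` has occurred; every other state accepts. s0 means no part of `bb` is currently matched.
With 3 states:
        a   b  
>* s0   s0  s1 
 * s1   s0  s2 
   s2   s2  s2 
(> = start, * = accepting)

start=s0 accept=s0,s1 s0-a->s0 s0-b->s1 s1-a->s0 s1-b->s2 s2-a->s2 s2-b->s2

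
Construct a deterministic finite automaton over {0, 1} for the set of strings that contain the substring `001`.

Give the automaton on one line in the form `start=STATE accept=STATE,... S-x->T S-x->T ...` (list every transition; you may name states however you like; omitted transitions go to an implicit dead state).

start=s0 accept=s3 s0-0->s1 s0-1->s0 s1-0->s2 s1-1->s0 s2-0->s2 s2-1->s3 s3-0->s3 s3-1->s3

Track how much of `001` has been matched so far: state s0 is no progress, s3 is the absorbing accept state reached once `001` has occurred. Intermediate states record partial matches; on a mismatch, fall back to the longest reusable overlap.
With 4 states:
        0   1  
>  s0   s1  s0 
   s1   s2  s0 
   s2   s2  s3 
 * s3   s3  s3 
(> = start, * = accepting)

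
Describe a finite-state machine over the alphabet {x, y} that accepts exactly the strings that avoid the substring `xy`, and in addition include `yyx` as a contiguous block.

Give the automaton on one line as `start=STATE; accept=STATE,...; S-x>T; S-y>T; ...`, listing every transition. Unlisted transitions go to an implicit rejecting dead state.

Build one automaton per condition and run them in lockstep. The first has 3 states tracking partial matches of the forbidden pattern `xy`; the second has 4 states tracking whether and how much of `yyx` has been seen. A product state is a pair (one from each), accepting exactly when both do. Minimizing collapses redundant product states.
A 5-state machine:
        x   y  
>  s0   s1  s2 
   s1   s1  s1 
   s2   s1  s3 
   s3   s4  s3 
 * s4   s4  s1 
(> = start, * = accepting)

start=s0; accept=s4; s0-x>s1; s0-y>s2; s1-x>s1; s1-y>s1; s2-x>s1; s2-y>s3; s3-x>s4; s3-y>s3; s4-x>s4; s4-y>s1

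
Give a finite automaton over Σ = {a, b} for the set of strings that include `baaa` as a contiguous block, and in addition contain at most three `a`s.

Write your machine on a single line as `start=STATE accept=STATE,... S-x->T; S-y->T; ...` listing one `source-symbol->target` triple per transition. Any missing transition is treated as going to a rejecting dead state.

start=q0; accept=q5; q0-a->q1; q0-b->q2; q1-a->q1; q1-b->q1; q2-a->q3; q2-b->q2; q3-a->q4; q3-b->q1; q4-a->q5; q4-b->q1; q5-a->q1; q5-b->q5

Build one automaton per condition and run them in lockstep. One (5 states) tracks whether and how much of `baaa` has been seen; the other (5 states) tracks the count of `a`s, saturating at 4. Each combined state is a pair, one component from each; accept when both components accept. After merging equivalent states the machine shrinks.
With 6 states:
        a   b  
>  q0   q1  q2 
   q1   q1  q1 
   q2   q3  q2 
   q3   q4  q1 
   q4   q5  q1 
 * q5   q1  q5 
(> = start, * = accepting)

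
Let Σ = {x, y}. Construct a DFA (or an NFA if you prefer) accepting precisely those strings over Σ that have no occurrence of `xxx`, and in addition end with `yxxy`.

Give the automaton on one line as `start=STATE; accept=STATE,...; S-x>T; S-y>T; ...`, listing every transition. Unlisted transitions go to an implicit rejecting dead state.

start=s0; accept=s8; s0-x>s1; s0-y>s2; s1-x>s3; s1-y>s2; s2-x>s4; s2-y>s2; s3-x>s5; s3-y>s2; s4-x>s6; s4-y>s2; s5-x>s5; s5-y>s7; s6-x>s5; s6-y>s8; s7-x>s9; s7-y>s7; s8-x>s4; s8-y>s2; s9-x>s10; s9-y>s7; s10-x>s5; s10-y>s11; s11-x>s9; s11-y>s7

Build one automaton per condition and run them in lockstep. The first has 4 states tracking partial matches of the forbidden pattern `xxx`; the second has 5 states tracking how much of the suffix `yxxy` has currently been matched. A product state is a pair (one from each), accepting exactly when both do.
A 12-state machine:
          x    y  
>  s0     s1   s2 
   s1     s3   s2 
   s2     s4   s2 
   s3     s5   s2 
   s4     s6   s2 
   s5     s5   s7 
   s6     s5   s8 
   s7     s9   s7 
 * s8     s4   s2 
   s9    s10   s7 
   s10    s5  s11 
   s11    s9   s7 
(> = start, * = accepting)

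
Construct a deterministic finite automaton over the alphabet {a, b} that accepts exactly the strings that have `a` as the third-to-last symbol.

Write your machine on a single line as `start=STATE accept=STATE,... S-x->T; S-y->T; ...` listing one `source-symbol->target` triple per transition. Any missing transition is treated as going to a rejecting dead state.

start=q0; accept=q7,q8,q9,q10; q0-a->q1; q0-b->q2; q1-a->q3; q1-b->q4; q2-a->q5; q2-b->q6; q3-a->q7; q3-b->q8; q4-a->q9; q4-b->q10; q5-a->q11; q5-b->q12; q6-a->q13; q6-b->q14; q7-a->q7; q7-b->q8; q8-a->q9; q8-b->q10; q9-a->q11; q9-b->q12; q10-a->q13; q10-b->q14; q11-a->q7; q11-b->q8; q12-a->q9; q12-b->q10; q13-a->q11; q13-b->q12; q14-a->q13; q14-b->q14

A DFA must remember the last 3 symbols (since which symbol is third-to-last isn't known until the input ends). Use one state per possible window of the last ≤3 symbols; accept from those whose window starts with `a`.
15 states suffice.
          a    b  
>  q0     q1   q2 
   q1     q3   q4 
   q2     q5   q6 
   q3     q7   q8 
   q4     q9  q10 
   q5    q11  q12 
   q6    q13  q14 
 * q7     q7   q8 
 * q8     q9  q10 
 * q9    q11  q12 
 * q10   q13  q14 
   q11    q7   q8 
   q12    q9  q10 
   q13   q11  q12 
   q14   q13  q14 
(> = start, * = accepting)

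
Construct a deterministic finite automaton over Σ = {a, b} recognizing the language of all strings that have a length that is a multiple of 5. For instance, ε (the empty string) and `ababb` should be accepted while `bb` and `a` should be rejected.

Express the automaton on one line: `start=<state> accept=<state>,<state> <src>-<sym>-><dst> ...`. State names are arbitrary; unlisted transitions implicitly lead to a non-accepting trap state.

Count input length modulo 5: every symbol advances one step around the cycle S0 → S1 → S2 → S3 → S4 → S0. Accept at S0.
With 5 states:
        a   b  
>* S0   S1  S1 
   S1   S2  S2 
   S2   S3  S3 
   S3   S4  S4 
   S4   S0  S0 
(> = start, * = accepting)

start=S0 accept=S0 S0-a->S1 S0-b->S1 S1-a->S2 S1-b->S2 S2-a->S3 S2-b->S3 S3-a->S4 S3-b->S4 S4-a->S0 S4-b->S0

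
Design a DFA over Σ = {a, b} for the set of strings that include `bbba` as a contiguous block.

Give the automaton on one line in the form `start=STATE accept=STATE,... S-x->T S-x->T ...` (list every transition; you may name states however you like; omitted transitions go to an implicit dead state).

States s0..s3 record the length of the longest prefix of `bbba` that matches the current input suffix. Reaching s4 means `bbba` has been seen, and we stay there forever. Accept from s4.
5 states suffice.
        a   b  
>  s0   s0  s1 
   s1   s0  s2 
   s2   s0  s3 
   s3   s4  s3 
 * s4   s4  s4 
(> = start, * = accepting)

start=s0 accept=s4 s0-a->s0 s0-b->s1 s1-a->s0 s1-b->s2 s2-a->s0 s2-b->s3 s3-a->s4 s3-b->s3 s4-a->s4 s4-b->s4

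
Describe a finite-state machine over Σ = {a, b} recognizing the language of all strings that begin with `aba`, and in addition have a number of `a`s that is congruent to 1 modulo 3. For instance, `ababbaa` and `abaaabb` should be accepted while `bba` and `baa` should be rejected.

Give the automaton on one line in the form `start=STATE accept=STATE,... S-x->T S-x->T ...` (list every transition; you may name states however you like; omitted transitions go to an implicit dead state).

start=s0 accept=s8 s0-a->s1 s0-b->s2 s1-a->s3 s1-b->s4 s2-a->s5 s2-b->s2 s3-a->s2 s3-b->s3 s4-a->s6 s4-b->s5 s5-a->s3 s5-b->s5 s6-a->s7 s6-b->s6 s7-a->s8 s7-b->s7 s8-a->s6 s8-b->s8

Build one automaton per condition and run them in lockstep. One (5 states) tracks whether the input so far still matches the prefix `aba`; the other (3 states) tracks the count of `a`s modulo 3. Each combined state is a pair, one component from each; accept when both components accept.
9 states suffice.
        a   b  
>  s0   s1  s2 
   s1   s3  s4 
   s2   s5  s2 
   s3   s2  s3 
   s4   s6  s5 
   s5   s3  s5 
   s6   s7  s6 
   s7   s8  s7 
 * s8   s6  s8 
(> = start, * = accepting)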